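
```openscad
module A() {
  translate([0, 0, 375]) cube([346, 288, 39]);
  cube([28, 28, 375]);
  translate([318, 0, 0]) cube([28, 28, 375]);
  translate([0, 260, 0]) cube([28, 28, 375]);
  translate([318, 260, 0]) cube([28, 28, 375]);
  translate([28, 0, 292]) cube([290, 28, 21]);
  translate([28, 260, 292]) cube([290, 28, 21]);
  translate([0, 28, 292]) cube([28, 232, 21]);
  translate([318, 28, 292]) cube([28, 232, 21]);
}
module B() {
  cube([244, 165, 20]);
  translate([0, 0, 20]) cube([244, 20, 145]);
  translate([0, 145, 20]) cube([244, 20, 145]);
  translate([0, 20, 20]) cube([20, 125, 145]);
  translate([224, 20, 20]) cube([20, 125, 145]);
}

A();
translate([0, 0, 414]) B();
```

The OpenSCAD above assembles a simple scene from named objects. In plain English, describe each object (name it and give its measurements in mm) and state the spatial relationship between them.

A is a simple wooden stool: a rectangular seat 346 mm (x) by 288 mm (y), 39 mm thick, top face at z = 414 mm, on four square legs, each 28×28 mm in cross-section. The legs rest on z = 0, each flush with a corner of the seat. Four stretchers, 28 mm wide and 21 mm tall, connect adjacent legs with their undersides at z = 292 mm, each running between the inner faces of the legs it joins and aligned with the legs' outer faces on the other axis.

B is an open-topped rectangular box: outside dimensions 244×165×165 mm, with a uniform wall and base thickness of 20 mm. The base is a full 244×165 slab on the floor; four walls sit on top of the base. The front and back walls (the −y and +y sides) span the full width; the two side walls fit between them.

The open box is on top of the stool.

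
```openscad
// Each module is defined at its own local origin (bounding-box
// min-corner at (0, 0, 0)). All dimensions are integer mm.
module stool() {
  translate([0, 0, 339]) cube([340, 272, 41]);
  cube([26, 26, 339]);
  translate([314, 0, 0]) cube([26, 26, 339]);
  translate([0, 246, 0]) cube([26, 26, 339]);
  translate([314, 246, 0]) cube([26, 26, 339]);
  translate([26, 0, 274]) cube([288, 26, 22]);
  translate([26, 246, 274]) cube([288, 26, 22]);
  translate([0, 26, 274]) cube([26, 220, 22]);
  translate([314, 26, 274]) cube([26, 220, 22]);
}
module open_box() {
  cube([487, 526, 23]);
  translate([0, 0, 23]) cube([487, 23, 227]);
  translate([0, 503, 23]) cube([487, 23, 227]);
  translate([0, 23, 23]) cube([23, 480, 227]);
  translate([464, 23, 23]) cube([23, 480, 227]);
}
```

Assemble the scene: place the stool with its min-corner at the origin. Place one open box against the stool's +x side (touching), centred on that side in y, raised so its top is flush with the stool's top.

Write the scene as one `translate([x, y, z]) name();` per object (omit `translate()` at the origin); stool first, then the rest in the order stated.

stool();
translate([340, -127, 130]) open_box();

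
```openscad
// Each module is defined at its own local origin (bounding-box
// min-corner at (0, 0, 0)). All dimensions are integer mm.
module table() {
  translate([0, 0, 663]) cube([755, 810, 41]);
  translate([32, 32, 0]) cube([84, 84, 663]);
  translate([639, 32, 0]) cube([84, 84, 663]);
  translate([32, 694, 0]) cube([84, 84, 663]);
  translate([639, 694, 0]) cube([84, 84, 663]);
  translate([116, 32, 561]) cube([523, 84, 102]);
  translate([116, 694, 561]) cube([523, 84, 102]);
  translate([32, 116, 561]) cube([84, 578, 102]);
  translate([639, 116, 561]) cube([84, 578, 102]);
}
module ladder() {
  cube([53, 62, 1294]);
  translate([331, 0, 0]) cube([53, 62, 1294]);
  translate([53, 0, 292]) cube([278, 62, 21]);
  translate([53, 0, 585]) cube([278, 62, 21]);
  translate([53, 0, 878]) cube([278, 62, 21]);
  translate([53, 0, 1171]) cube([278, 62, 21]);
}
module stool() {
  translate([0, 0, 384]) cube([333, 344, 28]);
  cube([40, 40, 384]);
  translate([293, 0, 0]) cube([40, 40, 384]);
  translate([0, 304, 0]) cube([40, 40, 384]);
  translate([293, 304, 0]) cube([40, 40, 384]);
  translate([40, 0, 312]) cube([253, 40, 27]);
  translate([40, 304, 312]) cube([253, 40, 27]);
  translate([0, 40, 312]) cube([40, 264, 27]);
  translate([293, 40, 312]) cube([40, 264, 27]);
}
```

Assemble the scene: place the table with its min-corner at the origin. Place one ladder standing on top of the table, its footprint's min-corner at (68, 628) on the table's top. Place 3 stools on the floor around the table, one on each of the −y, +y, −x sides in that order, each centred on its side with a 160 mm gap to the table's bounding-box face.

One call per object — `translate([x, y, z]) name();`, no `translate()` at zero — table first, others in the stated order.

table();
translate([68, 628, 704]) ladder();
translate([211, -504, 0]) stool();
translate([211, 970, 0]) stool();
translate([-493, 233, 0]) stool();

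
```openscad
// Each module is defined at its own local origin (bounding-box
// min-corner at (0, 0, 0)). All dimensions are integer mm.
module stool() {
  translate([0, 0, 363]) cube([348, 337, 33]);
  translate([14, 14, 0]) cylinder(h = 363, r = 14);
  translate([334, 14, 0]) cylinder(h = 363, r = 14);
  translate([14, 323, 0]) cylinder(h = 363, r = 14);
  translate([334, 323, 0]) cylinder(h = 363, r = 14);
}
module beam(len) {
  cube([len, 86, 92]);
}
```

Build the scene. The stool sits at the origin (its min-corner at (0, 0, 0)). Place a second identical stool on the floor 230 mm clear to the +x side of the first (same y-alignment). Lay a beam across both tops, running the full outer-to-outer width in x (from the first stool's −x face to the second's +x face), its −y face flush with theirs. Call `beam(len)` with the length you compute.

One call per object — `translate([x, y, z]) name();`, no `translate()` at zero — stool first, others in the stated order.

stool();
translate([578, 0, 0]) stool();
translate([0, 0, 396]) beam(926);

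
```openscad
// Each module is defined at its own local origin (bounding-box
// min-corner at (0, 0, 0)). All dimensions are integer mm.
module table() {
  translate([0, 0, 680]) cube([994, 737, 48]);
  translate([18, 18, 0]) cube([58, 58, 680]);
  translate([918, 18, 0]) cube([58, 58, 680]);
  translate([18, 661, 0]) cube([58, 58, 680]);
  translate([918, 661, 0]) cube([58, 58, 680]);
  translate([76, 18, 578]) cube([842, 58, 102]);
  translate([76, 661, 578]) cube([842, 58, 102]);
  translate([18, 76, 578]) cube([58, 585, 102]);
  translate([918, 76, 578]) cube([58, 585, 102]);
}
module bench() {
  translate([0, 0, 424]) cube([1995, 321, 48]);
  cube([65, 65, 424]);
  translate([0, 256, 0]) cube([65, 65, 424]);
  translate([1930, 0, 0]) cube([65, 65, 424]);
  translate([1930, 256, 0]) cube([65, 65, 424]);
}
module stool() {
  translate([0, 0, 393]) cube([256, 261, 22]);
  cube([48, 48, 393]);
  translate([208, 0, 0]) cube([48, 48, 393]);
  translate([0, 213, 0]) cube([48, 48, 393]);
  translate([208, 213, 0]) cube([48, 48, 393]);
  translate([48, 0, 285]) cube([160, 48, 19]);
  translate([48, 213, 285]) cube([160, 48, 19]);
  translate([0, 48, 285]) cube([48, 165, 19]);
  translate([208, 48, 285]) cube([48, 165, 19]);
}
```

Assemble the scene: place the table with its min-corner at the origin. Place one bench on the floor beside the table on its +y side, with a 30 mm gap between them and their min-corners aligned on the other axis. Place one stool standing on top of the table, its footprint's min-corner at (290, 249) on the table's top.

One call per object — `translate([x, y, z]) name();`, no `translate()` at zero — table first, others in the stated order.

table();
translate([0, 767, 0]) bench();
translate([290, 249, 728]) stool();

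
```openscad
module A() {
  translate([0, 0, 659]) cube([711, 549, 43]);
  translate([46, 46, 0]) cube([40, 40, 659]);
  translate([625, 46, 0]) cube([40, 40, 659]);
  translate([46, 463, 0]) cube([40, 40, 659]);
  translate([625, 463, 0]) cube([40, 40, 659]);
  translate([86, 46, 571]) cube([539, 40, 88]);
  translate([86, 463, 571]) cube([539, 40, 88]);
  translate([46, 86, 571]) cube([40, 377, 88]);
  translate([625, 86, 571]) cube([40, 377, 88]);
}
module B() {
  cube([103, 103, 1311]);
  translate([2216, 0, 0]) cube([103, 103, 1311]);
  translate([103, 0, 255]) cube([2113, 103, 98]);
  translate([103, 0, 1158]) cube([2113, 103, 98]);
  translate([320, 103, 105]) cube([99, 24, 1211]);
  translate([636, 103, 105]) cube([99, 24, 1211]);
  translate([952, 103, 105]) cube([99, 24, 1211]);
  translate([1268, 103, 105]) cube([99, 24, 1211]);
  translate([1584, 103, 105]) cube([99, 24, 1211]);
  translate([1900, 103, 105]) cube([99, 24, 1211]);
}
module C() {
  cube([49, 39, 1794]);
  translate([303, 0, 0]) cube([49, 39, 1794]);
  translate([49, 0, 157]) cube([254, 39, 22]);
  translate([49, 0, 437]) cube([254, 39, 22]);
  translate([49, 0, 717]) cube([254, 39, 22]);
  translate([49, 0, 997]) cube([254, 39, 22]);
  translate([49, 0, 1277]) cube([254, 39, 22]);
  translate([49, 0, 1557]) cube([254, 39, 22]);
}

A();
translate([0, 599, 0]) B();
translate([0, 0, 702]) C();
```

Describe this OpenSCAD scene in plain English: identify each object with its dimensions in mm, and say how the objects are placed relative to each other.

A is a table: top 711 mm (x) × 549 mm (y), 43 mm thick, upper face at z = 702 mm, on four 40×40 mm square legs, each inset 46 mm from the nearest pair of top edges, running from z = 0 to the bottom of the top. Four apron rails, 40 mm thick and 88 mm tall, run between adjacent legs with their top edges flush with the underside of the top and their outer faces flush with the legs' outer faces.

B is a fence section. Two 103×103 mm posts, 1311 mm tall, stand on the floor with a clear span of 2113 mm between their inner faces. Two horizontal rails of 103×98 mm section span the gap between the posts with their undersides at z = 255 mm and z = 1158 mm, flush with the posts' −y face. 6 pickets, each 99 mm wide, 24 mm thick and 1211 mm tall, are fixed to the +y face of the rails with their bottoms at z = 105 mm, evenly spaced across the span with equal gaps (rounded down to the nearest mm) at the −x end and between each pair — any rounding remainder accumulates at the +x end.

C is a wooden ladder with two side rails of 49×39 mm section and 1794 mm height, set 352 mm apart overall. Between them run 6 rectangular rungs (39 mm deep, 22 mm thick), front faces flush with the rails' −y face. The bottom of the first rung is 157 mm above the floor and each subsequent rung is 280 mm higher than the one below.

The fence section is on the floor beside the table on its +y side. The ladder is on top of the table.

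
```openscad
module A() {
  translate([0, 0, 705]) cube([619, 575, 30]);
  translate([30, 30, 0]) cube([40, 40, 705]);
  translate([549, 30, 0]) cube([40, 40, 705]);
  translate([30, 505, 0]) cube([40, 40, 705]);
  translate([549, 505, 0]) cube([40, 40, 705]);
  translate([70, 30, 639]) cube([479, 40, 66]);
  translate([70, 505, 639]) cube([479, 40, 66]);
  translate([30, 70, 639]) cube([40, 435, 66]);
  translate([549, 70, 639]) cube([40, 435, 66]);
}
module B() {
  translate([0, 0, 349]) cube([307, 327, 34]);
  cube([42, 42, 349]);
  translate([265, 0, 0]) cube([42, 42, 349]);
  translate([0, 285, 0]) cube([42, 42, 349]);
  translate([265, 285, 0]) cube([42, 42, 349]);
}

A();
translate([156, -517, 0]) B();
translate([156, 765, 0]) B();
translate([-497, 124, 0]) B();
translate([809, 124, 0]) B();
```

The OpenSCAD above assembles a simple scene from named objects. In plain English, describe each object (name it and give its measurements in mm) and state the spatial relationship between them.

A is a table: top 619 mm (x) × 575 mm (y), 30 mm thick, upper face at z = 735 mm, on four 40×40 mm square legs, each inset 30 mm from the nearest pair of top edges, running from z = 0 to the bottom of the top. Four apron rails, 40 mm thick and 66 mm tall, run between adjacent legs with their top edges flush with the underside of the top and their outer faces flush with the legs' outer faces.

B is a four-legged stool. The seat is a 307×327×34 mm slab whose top surface is at z = 383 mm; four square legs, each 42×42 mm in cross-section, run from the floor (z = 0) to the underside of the seat, each flush with a corner of the seat.

Four stools sit around the table at the −y, +y, −x, +x sides.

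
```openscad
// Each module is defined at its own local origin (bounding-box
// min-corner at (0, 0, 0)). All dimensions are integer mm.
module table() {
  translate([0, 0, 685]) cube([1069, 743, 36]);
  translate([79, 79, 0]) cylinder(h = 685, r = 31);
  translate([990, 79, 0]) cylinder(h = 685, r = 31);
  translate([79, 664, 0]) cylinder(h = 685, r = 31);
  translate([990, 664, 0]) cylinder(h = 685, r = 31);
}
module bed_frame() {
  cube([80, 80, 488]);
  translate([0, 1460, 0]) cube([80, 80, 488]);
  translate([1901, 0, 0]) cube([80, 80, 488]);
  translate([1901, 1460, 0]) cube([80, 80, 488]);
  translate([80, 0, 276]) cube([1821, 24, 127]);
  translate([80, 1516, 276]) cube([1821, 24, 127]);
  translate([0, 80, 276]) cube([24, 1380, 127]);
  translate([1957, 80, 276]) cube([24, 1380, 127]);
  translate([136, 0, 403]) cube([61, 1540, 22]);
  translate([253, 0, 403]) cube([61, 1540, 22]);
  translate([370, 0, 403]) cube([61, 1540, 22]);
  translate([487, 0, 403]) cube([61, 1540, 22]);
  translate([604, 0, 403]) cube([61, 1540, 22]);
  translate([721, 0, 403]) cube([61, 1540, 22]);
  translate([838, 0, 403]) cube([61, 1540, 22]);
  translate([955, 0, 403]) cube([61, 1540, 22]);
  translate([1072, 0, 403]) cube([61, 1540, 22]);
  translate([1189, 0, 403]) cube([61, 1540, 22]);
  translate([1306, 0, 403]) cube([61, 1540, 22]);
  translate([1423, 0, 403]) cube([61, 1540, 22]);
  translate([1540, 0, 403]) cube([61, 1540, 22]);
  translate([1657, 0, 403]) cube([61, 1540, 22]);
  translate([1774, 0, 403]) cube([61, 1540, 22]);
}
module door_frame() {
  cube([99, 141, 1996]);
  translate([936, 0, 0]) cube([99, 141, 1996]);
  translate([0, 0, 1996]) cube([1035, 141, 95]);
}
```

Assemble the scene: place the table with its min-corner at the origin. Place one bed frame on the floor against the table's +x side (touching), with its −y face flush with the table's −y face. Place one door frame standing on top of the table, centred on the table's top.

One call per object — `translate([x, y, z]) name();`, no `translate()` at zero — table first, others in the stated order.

table();
translate([1069, 0, 0]) bed_frame();
translate([17, 301, 721]) door_frame();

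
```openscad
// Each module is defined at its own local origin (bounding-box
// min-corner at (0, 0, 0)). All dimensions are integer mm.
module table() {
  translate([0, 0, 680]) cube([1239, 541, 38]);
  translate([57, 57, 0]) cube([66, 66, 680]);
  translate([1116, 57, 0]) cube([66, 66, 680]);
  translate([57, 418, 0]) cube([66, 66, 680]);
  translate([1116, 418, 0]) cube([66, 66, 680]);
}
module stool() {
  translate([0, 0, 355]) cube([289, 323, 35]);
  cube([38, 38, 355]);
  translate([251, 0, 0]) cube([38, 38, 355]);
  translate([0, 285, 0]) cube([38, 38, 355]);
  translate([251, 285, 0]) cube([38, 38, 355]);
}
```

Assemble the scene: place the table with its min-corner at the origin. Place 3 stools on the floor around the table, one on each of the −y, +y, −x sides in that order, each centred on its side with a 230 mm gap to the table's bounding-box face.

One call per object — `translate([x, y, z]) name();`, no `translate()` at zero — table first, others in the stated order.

table();
translate([475, -553, 0]) stool();
translate([475, 771, 0]) stool();
translate([-519, 109, 0]) stool();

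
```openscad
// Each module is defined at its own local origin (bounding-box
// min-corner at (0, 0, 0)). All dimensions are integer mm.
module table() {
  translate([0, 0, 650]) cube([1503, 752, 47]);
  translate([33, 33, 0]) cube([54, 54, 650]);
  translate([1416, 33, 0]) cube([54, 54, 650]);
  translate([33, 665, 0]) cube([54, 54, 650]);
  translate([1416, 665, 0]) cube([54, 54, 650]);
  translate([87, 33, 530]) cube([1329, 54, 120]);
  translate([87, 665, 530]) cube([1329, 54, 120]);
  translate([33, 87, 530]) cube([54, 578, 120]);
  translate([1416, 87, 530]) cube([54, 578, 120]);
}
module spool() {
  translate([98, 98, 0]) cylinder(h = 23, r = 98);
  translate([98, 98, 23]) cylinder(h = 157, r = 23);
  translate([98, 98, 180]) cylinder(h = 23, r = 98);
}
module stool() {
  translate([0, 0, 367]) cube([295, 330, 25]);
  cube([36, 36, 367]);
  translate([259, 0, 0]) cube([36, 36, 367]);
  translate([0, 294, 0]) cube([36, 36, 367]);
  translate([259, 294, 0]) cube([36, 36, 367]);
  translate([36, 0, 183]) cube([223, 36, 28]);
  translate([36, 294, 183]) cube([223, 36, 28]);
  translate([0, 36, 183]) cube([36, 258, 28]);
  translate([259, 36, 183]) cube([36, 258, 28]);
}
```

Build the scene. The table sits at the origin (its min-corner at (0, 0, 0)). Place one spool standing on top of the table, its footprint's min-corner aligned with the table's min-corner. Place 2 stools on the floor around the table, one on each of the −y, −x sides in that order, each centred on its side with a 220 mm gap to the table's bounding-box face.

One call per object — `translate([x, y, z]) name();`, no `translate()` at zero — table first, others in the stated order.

table();
translate([0, 0, 697]) spool();
translate([604, -550, 0]) stool();
translate([-515, 211, 0]) stool();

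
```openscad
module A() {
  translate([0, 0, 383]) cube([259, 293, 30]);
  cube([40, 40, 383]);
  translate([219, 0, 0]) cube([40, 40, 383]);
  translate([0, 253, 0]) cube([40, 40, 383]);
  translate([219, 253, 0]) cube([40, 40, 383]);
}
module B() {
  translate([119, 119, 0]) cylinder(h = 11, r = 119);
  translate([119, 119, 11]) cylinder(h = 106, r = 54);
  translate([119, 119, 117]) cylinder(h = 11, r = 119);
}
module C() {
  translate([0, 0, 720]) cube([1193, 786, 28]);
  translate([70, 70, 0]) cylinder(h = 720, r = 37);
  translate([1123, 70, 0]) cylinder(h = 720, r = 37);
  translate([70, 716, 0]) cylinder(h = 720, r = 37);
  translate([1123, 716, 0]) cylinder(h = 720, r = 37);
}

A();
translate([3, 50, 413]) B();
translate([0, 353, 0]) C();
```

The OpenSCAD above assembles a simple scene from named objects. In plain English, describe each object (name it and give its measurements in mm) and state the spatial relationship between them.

A is a four-legged stool. The seat is a 259×293×30 mm slab whose top surface is at z = 413 mm; four square legs, each 40×40 mm in cross-section, run from the floor (z = 0) to the underside of the seat, each flush with a corner of the seat.

B is a spool: two coaxial disc flanges of radius 119 mm and thickness 11 mm, joined by a core cylinder of radius 54 mm and height 106 mm. The lower flange rests on z = 0 and the three cylinders share a vertical axis.

C is a table: top 1193 mm (x) × 786 mm (y), 28 mm thick, upper face at z = 748 mm, on four round legs of 74 mm diameter, each leg's bounding box inset 33 mm from the nearest pair of top edges, running from z = 0 to the bottom of the top.

The spool is on top of the stool. The table is on the floor beside the stool on its +y side.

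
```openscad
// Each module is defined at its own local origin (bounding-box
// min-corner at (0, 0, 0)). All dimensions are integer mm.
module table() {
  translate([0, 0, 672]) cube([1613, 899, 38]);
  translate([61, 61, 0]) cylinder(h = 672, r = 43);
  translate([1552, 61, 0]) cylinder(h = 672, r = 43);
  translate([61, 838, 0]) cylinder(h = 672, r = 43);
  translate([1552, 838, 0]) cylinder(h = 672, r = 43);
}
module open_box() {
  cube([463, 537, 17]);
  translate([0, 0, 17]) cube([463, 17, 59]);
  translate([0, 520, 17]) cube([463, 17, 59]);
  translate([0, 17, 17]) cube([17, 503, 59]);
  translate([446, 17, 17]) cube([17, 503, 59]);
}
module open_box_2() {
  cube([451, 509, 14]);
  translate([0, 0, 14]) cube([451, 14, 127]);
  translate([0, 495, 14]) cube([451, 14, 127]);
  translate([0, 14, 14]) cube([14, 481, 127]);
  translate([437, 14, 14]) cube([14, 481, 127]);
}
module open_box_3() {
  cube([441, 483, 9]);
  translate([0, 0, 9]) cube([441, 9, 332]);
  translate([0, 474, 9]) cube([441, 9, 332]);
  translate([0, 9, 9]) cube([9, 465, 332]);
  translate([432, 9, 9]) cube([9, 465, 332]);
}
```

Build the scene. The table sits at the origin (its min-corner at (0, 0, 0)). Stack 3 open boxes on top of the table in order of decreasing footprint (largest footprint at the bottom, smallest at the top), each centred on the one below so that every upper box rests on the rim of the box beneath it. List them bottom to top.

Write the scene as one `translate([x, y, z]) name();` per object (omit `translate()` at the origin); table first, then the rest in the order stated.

table();
translate([575, 181, 710]) open_box();
translate([581, 195, 786]) open_box_2();
translate([586, 208, 927]) open_box_3();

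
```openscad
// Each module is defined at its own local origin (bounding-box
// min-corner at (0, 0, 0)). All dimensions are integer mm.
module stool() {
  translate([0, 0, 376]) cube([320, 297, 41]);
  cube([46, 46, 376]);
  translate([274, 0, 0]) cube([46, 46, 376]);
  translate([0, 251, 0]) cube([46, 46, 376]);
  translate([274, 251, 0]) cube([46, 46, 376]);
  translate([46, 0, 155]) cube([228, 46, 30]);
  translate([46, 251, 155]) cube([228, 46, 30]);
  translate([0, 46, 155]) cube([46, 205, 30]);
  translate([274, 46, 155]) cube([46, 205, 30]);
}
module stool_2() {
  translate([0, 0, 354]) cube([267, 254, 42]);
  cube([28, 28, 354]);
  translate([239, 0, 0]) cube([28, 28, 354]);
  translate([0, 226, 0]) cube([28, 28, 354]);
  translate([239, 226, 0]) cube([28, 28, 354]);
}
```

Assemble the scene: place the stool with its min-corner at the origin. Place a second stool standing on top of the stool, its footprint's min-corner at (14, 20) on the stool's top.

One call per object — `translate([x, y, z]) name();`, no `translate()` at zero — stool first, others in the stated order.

stool();
translate([14, 20, 417]) stool_2();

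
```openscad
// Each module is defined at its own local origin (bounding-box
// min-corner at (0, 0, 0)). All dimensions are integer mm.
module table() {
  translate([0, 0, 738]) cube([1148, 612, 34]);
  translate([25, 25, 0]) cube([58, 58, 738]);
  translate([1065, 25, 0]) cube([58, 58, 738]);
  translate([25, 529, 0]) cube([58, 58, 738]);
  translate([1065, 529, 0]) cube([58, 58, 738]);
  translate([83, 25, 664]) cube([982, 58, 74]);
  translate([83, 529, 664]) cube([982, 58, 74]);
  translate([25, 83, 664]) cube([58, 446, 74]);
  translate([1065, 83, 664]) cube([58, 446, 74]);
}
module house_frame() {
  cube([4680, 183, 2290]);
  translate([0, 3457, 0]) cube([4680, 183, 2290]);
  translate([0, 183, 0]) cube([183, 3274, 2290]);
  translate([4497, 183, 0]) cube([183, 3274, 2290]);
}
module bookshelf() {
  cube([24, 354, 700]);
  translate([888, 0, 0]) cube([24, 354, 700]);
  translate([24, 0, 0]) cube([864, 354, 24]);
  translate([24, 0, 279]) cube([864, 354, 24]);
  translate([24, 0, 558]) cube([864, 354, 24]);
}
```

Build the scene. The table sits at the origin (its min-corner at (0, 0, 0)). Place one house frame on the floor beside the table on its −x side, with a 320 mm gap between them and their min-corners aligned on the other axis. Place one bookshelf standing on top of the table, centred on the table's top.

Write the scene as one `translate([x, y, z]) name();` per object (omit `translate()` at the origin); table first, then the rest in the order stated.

table();
translate([-5000, 0, 0]) house_frame();
translate([118, 129, 772]) bookshelf();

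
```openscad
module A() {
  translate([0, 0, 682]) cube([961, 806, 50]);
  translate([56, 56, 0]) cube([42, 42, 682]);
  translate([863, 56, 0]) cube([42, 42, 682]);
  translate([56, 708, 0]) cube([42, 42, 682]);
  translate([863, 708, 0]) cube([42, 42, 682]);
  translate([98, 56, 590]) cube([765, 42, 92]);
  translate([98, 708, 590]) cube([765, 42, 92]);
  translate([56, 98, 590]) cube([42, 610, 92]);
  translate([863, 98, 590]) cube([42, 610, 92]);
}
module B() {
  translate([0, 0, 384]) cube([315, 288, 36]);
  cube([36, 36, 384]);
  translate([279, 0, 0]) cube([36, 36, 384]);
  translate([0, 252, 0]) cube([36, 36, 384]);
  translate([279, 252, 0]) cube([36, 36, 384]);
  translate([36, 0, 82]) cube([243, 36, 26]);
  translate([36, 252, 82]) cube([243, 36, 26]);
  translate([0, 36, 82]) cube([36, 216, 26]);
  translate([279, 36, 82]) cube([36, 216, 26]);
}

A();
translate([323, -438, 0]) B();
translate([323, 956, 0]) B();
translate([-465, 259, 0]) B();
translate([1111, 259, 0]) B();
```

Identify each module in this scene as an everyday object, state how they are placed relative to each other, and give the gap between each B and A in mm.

A is a table. B is a stool. Four stools sit around the table at the −y, +y, −x, +x sides. The gap between each stool and the table is 150 mm.

Each stool's nearest face is 150 mm from the table's bounding box.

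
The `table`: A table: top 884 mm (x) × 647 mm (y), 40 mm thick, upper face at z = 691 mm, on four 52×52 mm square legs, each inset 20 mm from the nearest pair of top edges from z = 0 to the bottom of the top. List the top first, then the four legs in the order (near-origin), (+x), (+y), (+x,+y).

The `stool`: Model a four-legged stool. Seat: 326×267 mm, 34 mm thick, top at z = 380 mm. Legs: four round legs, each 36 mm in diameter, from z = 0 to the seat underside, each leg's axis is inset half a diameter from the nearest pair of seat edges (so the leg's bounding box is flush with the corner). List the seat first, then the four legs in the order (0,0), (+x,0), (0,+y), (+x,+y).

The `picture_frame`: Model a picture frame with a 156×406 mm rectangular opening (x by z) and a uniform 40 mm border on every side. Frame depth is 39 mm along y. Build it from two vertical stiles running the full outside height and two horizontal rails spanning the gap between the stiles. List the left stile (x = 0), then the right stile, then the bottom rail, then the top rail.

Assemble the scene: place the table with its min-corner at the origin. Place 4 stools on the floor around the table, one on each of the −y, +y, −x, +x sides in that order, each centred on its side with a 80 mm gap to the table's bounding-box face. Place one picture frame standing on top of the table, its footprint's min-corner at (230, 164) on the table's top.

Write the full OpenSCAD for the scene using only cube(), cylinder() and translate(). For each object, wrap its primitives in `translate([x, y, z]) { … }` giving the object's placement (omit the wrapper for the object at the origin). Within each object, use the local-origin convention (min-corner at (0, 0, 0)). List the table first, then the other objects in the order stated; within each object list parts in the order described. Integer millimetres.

translate([0, 0, 651]) cube([884, 647, 40]);
translate([20, 20, 0]) cube([52, 52, 651]);
translate([812, 20, 0]) cube([52, 52, 651]);
translate([20, 575, 0]) cube([52, 52, 651]);
translate([812, 575, 0]) cube([52, 52, 651]);
translate([279, -347, 0]) {
  translate([0, 0, 346]) cube([326, 267, 34]);
  translate([18, 18, 0]) cylinder(h = 346, r = 18);
  translate([308, 18, 0]) cylinder(h = 346, r = 18);
  translate([18, 249, 0]) cylinder(h = 346, r = 18);
  translate([308, 249, 0]) cylinder(h = 346, r = 18);
}
translate([279, 727, 0]) {
  translate([0, 0, 346]) cube([326, 267, 34]);
  translate([18, 18, 0]) cylinder(h = 346, r = 18);
  translate([308, 18, 0]) cylinder(h = 346, r = 18);
  translate([18, 249, 0]) cylinder(h = 346, r = 18);
  translate([308, 249, 0]) cylinder(h = 346, r = 18);
}
translate([-406, 190, 0]) {
  translate([0, 0, 346]) cube([326, 267, 34]);
  translate([18, 18, 0]) cylinder(h = 346, r = 18);
  translate([308, 18, 0]) cylinder(h = 346, r = 18);
  translate([18, 249, 0]) cylinder(h = 346, r = 18);
  translate([308, 249, 0]) cylinder(h = 346, r = 18);
}
translate([964, 190, 0]) {
  translate([0, 0, 346]) cube([326, 267, 34]);
  translate([18, 18, 0]) cylinder(h = 346, r = 18);
  translate([308, 18, 0]) cylinder(h = 346, r = 18);
  translate([18, 249, 0]) cylinder(h = 346, r = 18);
  translate([308, 249, 0]) cylinder(h = 346, r = 18);
}
translate([230, 164, 691]) {
  cube([40, 39, 486]);
  translate([196, 0, 0]) cube([40, 39, 486]);
  translate([40, 0, 0]) cube([156, 39, 40]);
  translate([40, 0, 446]) cube([156, 39, 40]);
}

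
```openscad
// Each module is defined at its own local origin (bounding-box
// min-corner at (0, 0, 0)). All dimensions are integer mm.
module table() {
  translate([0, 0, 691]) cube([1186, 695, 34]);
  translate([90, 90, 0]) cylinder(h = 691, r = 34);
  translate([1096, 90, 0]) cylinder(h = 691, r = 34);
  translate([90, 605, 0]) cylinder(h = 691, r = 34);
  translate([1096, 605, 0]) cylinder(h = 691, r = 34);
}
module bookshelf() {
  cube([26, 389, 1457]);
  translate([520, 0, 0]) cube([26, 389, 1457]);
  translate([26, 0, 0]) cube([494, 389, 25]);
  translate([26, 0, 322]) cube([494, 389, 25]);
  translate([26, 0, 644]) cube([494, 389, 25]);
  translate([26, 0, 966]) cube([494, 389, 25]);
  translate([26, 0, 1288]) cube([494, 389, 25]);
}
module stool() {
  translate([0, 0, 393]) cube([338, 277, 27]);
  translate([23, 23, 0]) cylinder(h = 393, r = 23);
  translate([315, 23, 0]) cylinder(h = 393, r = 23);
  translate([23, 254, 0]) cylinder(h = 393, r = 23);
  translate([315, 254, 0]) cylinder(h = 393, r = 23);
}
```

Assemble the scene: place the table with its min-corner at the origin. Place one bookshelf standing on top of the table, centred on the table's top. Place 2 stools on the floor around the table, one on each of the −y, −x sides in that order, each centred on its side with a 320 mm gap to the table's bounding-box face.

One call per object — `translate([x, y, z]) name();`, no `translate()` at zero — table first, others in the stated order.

table();
translate([320, 153, 725]) bookshelf();
translate([424, -597, 0]) stool();
translate([-658, 209, 0]) stool();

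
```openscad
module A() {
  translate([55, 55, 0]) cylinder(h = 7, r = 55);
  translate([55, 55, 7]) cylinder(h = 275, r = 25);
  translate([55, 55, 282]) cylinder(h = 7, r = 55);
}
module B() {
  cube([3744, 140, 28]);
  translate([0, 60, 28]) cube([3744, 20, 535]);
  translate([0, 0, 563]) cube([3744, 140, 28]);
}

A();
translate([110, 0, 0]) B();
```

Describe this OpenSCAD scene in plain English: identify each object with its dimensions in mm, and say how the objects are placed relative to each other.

A is a spool: two coaxial disc flanges of radius 55 mm and thickness 7 mm, joined by a core cylinder of radius 25 mm and height 275 mm. The lower flange rests on z = 0 and the three cylinders share a vertical axis.

B is an I-beam lying along x, 3744 mm long. Overall section height 591 mm. Two flanges 140 mm wide (y) and 28 mm thick, one on the floor and one at the top; a web 20 mm thick runs between them, centred on the flange width.

The I-beam is against the spool's +x side, with their −y faces flush.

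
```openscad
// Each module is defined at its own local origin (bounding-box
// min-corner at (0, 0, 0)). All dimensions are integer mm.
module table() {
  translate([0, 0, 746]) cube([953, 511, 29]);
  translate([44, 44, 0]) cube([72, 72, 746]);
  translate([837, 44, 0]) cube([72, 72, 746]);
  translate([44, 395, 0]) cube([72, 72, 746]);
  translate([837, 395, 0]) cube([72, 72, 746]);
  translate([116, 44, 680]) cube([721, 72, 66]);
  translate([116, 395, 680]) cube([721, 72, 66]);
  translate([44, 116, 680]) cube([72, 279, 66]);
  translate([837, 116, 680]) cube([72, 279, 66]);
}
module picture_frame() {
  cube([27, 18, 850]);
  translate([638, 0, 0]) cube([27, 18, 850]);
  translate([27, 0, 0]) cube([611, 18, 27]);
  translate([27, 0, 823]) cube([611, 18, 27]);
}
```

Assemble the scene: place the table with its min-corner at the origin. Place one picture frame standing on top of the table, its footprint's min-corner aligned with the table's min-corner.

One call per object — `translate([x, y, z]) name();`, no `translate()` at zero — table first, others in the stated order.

table();
translate([0, 0, 775]) picture_frame();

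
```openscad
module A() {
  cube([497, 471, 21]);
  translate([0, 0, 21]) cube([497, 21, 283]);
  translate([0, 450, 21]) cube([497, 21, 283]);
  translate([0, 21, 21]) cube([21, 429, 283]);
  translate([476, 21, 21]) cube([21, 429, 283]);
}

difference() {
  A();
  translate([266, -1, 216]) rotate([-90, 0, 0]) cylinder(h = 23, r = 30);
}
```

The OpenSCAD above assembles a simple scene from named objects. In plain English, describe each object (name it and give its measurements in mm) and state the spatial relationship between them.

A is an open storage box with external size 497×471×304 mm and wall thickness 21 mm (the base is also 21 mm thick). The base covers the whole footprint; the four walls stand on the base, with the y-facing walls full-width and the x-facing walls fitting between their inner faces.

The open box has a circular hole of radius 30 mm through its front wall, centred at (x = 266, z = 216).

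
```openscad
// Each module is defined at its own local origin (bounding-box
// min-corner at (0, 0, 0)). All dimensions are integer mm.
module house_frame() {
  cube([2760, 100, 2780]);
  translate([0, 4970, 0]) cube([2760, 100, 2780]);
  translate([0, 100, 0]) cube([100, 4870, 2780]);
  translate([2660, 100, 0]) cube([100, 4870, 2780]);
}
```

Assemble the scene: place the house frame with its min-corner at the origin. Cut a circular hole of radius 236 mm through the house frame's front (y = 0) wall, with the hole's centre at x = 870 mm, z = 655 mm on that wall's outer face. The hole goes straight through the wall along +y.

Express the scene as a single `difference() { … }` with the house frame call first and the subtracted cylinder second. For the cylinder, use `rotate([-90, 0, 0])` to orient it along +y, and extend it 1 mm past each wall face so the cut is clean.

difference() {
  house_frame();
  translate([870, -1, 655]) rotate([-90, 0, 0]) cylinder(h = 102, r = 236);
}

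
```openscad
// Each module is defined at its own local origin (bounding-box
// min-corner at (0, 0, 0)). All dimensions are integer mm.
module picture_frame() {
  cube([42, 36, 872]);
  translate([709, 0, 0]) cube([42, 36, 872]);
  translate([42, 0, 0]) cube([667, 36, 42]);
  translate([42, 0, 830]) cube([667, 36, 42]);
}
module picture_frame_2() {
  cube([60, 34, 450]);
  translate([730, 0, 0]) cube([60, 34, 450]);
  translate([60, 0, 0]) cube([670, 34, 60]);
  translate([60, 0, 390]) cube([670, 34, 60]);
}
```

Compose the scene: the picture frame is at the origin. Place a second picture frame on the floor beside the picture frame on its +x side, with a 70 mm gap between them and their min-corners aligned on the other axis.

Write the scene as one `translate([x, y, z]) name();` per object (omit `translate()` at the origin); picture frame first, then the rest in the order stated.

picture_frame();
translate([821, 0, 0]) picture_frame_2();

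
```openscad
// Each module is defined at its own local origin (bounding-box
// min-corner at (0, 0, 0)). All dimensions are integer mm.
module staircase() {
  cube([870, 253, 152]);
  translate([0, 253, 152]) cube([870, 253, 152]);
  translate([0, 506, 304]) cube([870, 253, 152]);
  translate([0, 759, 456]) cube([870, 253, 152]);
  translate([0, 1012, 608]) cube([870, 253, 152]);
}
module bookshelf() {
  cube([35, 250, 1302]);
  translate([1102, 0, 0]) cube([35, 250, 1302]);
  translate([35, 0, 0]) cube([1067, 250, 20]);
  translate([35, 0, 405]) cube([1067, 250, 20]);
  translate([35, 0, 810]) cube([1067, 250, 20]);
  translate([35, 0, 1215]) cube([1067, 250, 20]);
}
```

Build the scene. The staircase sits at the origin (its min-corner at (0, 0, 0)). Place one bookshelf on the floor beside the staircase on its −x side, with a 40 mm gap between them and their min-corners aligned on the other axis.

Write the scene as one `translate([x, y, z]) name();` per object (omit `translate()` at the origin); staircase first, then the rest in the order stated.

staircase();
translate([-1177, 0, 0]) bookshelf();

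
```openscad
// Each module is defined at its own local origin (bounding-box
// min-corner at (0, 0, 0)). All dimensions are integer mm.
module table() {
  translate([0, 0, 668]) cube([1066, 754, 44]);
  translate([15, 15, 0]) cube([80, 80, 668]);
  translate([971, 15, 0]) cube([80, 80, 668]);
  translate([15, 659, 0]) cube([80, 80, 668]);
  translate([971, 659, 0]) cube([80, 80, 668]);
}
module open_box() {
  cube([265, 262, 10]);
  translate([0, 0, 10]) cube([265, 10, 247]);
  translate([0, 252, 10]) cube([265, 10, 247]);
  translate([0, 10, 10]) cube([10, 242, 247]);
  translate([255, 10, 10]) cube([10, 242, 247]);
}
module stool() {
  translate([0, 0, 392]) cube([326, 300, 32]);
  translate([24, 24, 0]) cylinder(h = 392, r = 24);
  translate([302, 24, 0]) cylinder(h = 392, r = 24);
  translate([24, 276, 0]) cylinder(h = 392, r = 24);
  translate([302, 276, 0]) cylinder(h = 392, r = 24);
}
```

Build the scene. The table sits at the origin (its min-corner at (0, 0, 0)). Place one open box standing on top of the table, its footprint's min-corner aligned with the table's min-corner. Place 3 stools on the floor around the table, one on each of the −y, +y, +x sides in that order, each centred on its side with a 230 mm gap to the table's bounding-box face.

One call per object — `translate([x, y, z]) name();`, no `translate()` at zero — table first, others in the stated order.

table();
translate([0, 0, 712]) open_box();
translate([370, -530, 0]) stool();
translate([370, 984, 0]) stool();
translate([1296, 227, 0]) stool();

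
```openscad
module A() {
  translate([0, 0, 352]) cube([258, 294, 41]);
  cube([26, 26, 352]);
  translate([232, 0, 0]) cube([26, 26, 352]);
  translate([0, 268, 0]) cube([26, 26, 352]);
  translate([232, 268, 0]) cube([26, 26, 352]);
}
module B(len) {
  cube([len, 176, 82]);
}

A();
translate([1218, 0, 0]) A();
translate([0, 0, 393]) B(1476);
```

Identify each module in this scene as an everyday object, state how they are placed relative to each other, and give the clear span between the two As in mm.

Second stool starts at x = 1218; first ends at x = 258; clear span = 1218 − 258 = 960 mm.

A is a stool. B is a beam. A beam spans the tops of two stools. The clear span between the two stools is 960 mm.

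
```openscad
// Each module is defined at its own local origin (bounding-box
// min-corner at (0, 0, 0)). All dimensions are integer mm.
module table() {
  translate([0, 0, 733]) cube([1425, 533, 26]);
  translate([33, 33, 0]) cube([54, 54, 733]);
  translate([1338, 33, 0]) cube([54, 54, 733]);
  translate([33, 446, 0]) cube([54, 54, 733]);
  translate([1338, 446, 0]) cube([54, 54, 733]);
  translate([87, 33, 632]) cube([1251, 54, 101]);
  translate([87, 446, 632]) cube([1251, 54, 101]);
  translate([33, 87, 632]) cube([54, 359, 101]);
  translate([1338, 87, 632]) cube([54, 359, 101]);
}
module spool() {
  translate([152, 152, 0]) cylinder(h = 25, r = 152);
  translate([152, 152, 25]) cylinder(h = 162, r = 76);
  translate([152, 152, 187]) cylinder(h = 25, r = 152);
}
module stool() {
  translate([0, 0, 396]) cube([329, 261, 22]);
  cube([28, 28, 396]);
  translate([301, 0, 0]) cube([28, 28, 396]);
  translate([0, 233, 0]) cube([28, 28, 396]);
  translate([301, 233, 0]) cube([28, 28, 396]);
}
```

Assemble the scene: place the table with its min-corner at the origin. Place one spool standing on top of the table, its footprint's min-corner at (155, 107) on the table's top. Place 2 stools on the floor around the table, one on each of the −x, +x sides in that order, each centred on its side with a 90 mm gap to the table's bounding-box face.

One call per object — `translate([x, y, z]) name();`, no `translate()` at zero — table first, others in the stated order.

table();
translate([155, 107, 759]) spool();
translate([-419, 136, 0]) stool();
translate([1515, 136, 0]) stool();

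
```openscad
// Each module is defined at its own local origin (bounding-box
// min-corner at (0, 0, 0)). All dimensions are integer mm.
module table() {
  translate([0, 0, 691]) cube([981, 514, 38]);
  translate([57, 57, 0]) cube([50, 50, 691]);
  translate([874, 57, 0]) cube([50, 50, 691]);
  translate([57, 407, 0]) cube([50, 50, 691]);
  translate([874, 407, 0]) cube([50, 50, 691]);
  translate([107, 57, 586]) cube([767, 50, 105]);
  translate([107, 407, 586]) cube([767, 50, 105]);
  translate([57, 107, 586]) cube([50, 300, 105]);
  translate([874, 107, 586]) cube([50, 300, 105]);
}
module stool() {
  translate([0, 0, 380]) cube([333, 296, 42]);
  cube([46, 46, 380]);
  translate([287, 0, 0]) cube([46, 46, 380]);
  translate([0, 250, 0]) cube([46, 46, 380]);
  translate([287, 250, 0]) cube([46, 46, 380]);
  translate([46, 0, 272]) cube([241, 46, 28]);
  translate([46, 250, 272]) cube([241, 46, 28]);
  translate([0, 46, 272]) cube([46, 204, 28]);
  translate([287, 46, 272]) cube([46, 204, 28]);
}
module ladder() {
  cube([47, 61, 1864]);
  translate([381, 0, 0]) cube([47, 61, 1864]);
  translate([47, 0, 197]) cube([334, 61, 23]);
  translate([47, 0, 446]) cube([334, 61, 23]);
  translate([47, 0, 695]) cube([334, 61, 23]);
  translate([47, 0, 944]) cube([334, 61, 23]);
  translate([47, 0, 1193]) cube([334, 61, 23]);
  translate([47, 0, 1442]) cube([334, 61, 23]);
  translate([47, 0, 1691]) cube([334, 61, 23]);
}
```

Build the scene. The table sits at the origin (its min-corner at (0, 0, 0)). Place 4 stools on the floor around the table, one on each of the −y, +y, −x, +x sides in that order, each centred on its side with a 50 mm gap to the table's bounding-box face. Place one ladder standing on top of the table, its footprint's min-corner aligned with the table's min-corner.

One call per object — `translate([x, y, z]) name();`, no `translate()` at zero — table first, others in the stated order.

table();
translate([324, -346, 0]) stool();
translate([324, 564, 0]) stool();
translate([-383, 109, 0]) stool();
translate([1031, 109, 0]) stool();
translate([0, 0, 729]) ladder();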